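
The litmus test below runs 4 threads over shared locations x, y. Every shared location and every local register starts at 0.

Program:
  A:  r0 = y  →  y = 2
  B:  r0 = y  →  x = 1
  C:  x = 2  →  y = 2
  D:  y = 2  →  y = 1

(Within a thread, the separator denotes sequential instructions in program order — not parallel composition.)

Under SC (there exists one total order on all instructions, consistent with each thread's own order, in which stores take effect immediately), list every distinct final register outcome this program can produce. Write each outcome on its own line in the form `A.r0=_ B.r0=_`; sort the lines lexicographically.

outcome vector order: (A.r0,B.r0)
|SC outcomes| = 9

A.r0=0 B.r0=0
A.r0=0 B.r0=1
A.r0=0 B.r0=2
A.r0=1 B.r0=0
A.r0=1 B.r0=1
A.r0=1 B.r0=2
A.r0=2 B.r0=0
A.r0=2 B.r0=1
A.r0=2 B.r0=2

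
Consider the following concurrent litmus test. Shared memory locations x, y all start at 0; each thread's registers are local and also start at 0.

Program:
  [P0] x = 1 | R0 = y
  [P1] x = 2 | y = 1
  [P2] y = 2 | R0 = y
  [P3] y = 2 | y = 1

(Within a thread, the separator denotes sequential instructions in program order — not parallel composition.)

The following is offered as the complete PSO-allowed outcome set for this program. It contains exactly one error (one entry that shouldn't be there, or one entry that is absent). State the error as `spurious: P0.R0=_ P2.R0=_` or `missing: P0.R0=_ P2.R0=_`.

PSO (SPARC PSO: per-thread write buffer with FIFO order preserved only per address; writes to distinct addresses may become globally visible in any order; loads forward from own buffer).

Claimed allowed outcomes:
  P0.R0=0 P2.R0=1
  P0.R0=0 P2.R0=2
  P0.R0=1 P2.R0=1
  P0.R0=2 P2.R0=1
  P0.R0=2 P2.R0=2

missing: P0.R0=1 P2.R0=2

outcome vector order: (P0.R0,P2.R0)
under PSO → (0,1), (0,2), (1,1), (1,2), (2,1), (2,2)
PSO∖claimed = {(1,2)}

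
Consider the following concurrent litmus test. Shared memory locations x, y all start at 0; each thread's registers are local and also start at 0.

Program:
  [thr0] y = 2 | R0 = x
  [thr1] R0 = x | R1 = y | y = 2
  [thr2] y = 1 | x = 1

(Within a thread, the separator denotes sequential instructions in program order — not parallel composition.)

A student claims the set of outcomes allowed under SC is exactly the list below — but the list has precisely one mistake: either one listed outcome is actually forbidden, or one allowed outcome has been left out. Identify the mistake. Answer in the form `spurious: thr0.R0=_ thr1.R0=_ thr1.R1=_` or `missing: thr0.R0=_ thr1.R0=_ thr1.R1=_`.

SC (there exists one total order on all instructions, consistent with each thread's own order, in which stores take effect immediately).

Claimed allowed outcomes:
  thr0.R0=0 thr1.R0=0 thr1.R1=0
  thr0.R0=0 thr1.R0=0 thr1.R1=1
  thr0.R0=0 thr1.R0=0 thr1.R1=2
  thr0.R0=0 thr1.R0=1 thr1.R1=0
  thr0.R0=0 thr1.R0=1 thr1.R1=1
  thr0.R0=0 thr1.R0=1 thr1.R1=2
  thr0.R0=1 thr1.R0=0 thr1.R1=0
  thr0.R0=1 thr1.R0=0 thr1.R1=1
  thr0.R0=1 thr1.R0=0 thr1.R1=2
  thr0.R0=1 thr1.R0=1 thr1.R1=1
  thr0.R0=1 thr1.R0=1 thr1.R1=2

spurious: thr0.R0=0 thr1.R0=1 thr1.R1=0

outcome vector order: (thr0.R0,thr1.R0,thr1.R1)
[SC] allowed = {0/0/0 0/0/1 0/0/2 0/1/1 0/1/2 1/0/0 1/0/1 1/0/2 1/1/1 1/1/2}
claimed∖SC = {0/1/0}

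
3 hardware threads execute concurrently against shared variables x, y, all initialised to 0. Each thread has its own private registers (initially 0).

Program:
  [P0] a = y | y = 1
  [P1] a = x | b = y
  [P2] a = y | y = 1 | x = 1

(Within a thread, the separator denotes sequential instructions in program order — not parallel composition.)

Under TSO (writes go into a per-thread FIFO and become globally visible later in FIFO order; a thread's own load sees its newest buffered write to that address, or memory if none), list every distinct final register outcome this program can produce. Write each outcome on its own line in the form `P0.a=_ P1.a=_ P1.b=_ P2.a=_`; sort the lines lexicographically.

P0.a=0 P1.a=0 P1.b=0 P2.a=0
P0.a=0 P1.a=0 P1.b=0 P2.a=1
P0.a=0 P1.a=0 P1.b=1 P2.a=0
P0.a=0 P1.a=0 P1.b=1 P2.a=1
P0.a=0 P1.a=1 P1.b=1 P2.a=0
P0.a=0 P1.a=1 P1.b=1 P2.a=1
P0.a=1 P1.a=0 P1.b=0 P2.a=0
P0.a=1 P1.a=0 P1.b=1 P2.a=0
P0.a=1 P1.a=1 P1.b=1 P2.a=0

outcome vector order: (P0.a,P1.a,P1.b,P2.a)
|TSO outcomes| = 9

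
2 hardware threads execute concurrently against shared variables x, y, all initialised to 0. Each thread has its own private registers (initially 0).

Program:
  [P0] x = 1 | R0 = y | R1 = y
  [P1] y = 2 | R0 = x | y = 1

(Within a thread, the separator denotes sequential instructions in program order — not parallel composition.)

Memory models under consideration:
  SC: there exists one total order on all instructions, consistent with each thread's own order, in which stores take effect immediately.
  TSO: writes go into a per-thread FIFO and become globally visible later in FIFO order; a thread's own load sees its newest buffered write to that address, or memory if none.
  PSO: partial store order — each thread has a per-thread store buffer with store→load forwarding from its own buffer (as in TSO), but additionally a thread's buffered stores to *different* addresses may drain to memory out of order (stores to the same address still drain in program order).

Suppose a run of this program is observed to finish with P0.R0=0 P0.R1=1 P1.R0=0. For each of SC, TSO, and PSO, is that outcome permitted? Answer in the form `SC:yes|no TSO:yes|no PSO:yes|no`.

SC:no TSO:yes PSO:yes

outcome vector order: (P0.R0,P0.R1,P1.R0)
[SC] allowed = {0/0/1; 0/1/1; 0/2/1; 1/1/0; 1/1/1; 2/1/0; 2/1/1; 2/2/0; 2/2/1}
[TSO] allowed = {0/0/0; 0/0/1; 0/1/0; 0/1/1; 0/2/0; 0/2/1; 1/1/0; 1/1/1; 2/1/0; 2/1/1; 2/2/0; 2/2/1}
[PSO] allowed = {0/0/0; 0/0/1; 0/1/0; 0/1/1; 0/2/0; 0/2/1; 1/1/0; 1/1/1; 2/1/0; 2/1/1; 2/2/0; 2/2/1}
target 0/1/0 ∈ {TSO,PSO}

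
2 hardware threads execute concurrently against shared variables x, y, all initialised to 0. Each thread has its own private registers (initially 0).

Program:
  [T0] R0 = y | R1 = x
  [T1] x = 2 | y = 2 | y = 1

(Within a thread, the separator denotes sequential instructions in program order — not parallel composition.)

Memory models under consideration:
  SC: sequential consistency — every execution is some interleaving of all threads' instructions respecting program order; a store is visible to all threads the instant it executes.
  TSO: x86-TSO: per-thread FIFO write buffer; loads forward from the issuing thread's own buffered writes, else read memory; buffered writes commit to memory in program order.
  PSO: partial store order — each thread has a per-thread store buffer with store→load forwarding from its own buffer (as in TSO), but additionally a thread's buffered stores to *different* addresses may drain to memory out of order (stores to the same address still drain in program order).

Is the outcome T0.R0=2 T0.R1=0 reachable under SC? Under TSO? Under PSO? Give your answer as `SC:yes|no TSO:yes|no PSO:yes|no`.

outcome vector order: (T0.R0,T0.R1)
[SC] allowed = {0/0, 0/2, 1/2, 2/2}
[TSO] allowed = {0/0, 0/2, 1/2, 2/2}
[PSO] allowed = {0/0, 0/2, 1/0, 1/2, 2/0, 2/2}
target 2/0 ∈ {PSO}

SC:no TSO:no PSO:yes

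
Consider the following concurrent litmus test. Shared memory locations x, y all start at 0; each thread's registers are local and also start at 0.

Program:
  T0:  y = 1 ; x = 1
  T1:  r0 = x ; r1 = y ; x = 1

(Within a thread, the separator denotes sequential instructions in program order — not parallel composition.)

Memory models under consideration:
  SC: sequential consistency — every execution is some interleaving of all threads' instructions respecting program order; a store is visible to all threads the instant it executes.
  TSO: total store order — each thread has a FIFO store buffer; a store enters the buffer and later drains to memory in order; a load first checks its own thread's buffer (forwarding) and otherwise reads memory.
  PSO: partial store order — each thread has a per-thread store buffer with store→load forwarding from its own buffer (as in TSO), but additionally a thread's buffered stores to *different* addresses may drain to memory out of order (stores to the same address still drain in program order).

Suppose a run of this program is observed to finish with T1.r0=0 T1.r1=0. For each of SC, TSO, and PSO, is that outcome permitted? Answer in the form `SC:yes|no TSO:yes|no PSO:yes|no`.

outcome vector order: (T1.r0,T1.r1)
[SC] allowed = {0/0, 0/1, 1/1}
[TSO] allowed = {0/0, 0/1, 1/1}
[PSO] allowed = {0/0, 0/1, 1/0, 1/1}
target 0/0 ∈ {SC,TSO,PSO}

SC:yes TSO:yes PSO:yes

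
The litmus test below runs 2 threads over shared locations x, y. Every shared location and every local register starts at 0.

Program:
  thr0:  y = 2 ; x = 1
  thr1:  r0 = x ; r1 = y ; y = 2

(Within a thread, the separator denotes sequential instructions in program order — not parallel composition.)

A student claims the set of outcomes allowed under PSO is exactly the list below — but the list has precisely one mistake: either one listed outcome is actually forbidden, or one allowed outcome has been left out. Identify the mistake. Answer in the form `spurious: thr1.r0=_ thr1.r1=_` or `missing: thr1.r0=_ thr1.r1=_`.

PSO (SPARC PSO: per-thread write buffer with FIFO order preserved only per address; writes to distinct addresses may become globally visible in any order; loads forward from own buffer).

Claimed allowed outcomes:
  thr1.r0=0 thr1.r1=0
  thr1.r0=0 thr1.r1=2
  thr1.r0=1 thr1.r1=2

outcome vector order: (thr1.r0,thr1.r1)
PSO: 4 outcomes — {<0 0>; <0 2>; <1 0>; <1 2>}
PSO∖claimed = {<1 0>}

missing: thr1.r0=1 thr1.r1=0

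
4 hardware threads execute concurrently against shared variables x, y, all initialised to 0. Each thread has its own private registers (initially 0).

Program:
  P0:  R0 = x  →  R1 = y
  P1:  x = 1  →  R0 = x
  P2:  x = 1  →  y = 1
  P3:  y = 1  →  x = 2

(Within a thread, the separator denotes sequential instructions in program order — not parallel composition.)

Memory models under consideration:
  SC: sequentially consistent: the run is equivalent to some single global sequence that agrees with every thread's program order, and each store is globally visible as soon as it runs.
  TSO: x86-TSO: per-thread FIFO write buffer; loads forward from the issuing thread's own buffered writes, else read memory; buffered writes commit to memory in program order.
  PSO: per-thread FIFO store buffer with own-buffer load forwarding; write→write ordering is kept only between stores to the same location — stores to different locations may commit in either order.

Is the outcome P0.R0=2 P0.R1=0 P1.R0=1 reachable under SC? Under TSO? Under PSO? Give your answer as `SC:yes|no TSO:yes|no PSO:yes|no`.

outcome vector order: (P0.R0,P0.R1,P1.R0)
under SC → 001, 002, 011, 012, 101, 102, 111, 112, 211, 212
under TSO → 001, 002, 011, 012, 101, 102, 111, 112, 211, 212
under PSO → 001, 002, 011, 012, 101, 102, 111, 112, 201, 202, 211, 212
target 201 ∈ {PSO}

SC:no TSO:no PSO:yes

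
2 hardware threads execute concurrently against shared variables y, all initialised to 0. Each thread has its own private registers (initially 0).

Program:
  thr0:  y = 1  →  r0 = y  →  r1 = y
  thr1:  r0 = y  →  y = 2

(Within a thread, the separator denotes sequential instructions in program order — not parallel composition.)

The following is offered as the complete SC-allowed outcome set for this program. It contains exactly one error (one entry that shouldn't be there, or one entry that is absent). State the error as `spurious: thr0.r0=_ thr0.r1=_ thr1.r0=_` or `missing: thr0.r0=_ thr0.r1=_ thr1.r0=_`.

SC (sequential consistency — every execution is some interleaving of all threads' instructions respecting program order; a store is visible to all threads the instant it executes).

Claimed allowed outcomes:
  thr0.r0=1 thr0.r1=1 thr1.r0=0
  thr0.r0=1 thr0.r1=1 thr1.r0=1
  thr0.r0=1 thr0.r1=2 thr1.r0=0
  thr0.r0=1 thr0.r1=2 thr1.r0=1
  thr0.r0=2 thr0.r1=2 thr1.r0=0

outcome vector order: (thr0.r0,thr0.r1,thr1.r0)
[SC] allowed = {1/1/0 1/1/1 1/2/0 1/2/1 2/2/0 2/2/1}
SC∖claimed = {2/2/1}

missing: thr0.r0=2 thr0.r1=2 thr1.r0=1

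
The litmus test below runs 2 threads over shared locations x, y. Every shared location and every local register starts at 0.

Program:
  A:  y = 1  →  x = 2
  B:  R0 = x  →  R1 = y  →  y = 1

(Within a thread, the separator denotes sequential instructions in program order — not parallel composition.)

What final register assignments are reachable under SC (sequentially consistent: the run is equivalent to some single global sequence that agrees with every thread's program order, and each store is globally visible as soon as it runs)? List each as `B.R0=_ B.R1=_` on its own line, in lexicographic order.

B.R0=0 B.R1=0
B.R0=0 B.R1=1
B.R0=2 B.R1=1

outcome vector order: (B.R0,B.R1)
|SC outcomes| = 3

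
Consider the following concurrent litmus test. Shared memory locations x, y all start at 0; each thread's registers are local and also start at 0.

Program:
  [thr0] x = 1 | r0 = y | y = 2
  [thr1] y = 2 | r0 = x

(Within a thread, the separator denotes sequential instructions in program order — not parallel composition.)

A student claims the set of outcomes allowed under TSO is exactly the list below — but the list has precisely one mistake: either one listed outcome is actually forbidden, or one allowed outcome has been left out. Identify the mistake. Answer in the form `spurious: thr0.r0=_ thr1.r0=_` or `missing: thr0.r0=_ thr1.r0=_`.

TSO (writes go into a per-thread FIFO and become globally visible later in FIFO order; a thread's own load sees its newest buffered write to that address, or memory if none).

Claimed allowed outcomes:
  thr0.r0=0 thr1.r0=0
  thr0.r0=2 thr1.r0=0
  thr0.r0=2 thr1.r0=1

missing: thr0.r0=0 thr1.r0=1

outcome vector order: (thr0.r0,thr1.r0)
[TSO] allowed = {00 01 20 21}
TSO∖claimed = {01}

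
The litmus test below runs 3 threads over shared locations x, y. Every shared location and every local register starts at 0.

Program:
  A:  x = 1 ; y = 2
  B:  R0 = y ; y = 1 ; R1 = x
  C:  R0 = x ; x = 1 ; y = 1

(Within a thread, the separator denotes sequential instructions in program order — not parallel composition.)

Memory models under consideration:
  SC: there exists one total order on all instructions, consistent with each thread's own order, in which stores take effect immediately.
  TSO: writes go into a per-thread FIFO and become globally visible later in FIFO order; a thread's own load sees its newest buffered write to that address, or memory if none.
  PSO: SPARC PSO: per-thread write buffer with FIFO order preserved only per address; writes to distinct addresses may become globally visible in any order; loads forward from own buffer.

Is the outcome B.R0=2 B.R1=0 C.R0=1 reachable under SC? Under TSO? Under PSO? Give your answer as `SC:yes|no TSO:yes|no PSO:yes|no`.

outcome vector order: (B.R0,B.R1,C.R0)
SC (8): 000, 001, 010, 011, 110, 111, 210, 211
TSO (8): 000, 001, 010, 011, 110, 111, 210, 211
PSO (11): 000, 001, 010, 011, 100, 110, 111, 200, 201, 210, 211
target 201 ∈ {PSO}

SC:no TSO:no PSO:yes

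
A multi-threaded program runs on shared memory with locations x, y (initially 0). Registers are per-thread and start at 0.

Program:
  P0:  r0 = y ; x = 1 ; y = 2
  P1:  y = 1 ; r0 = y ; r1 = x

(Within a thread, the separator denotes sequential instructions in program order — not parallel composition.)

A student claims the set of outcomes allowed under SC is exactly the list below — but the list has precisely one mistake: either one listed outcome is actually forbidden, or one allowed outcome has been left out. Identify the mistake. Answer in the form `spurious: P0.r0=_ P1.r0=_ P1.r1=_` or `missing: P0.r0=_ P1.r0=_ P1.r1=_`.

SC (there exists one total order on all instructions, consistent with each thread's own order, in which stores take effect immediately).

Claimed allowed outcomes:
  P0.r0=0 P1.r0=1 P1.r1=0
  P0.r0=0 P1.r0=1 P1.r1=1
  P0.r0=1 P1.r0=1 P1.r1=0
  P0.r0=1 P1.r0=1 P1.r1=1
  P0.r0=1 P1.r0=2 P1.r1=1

missing: P0.r0=0 P1.r0=2 P1.r1=1

outcome vector order: (P0.r0,P1.r0,P1.r1)
[SC] allowed = {010; 011; 021; 110; 111; 121}
SC∖claimed = {021}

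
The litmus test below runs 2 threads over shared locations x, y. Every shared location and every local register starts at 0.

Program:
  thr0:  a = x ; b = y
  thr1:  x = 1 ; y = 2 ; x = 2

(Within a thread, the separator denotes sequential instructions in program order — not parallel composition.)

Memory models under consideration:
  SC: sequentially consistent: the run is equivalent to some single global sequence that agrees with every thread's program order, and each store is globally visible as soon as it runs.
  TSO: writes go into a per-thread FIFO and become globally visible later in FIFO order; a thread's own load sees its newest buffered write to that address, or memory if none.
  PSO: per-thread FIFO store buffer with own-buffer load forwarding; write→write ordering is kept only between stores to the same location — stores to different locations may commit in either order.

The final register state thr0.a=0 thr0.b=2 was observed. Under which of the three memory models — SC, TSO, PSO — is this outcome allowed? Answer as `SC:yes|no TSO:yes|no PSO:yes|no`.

outcome vector order: (thr0.a,thr0.b)
[SC] allowed = {00; 02; 10; 12; 22}
[TSO] allowed = {00; 02; 10; 12; 22}
[PSO] allowed = {00; 02; 10; 12; 20; 22}
target 02 ∈ {SC,TSO,PSO}

SC:yes TSO:yes PSO:yes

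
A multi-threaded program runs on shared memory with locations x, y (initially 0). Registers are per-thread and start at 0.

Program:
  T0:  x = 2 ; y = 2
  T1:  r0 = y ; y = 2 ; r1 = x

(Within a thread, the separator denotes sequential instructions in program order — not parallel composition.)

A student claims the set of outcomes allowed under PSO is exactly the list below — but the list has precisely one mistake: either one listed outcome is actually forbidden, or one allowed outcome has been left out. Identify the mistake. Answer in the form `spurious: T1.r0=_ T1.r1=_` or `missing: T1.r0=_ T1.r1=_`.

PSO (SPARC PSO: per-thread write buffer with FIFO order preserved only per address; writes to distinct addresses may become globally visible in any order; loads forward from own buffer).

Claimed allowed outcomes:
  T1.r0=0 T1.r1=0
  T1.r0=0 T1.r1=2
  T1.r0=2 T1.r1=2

outcome vector order: (T1.r0,T1.r1)
[PSO] allowed = {00 02 20 22}
PSO∖claimed = {20}

missing: T1.r0=2 T1.r1=0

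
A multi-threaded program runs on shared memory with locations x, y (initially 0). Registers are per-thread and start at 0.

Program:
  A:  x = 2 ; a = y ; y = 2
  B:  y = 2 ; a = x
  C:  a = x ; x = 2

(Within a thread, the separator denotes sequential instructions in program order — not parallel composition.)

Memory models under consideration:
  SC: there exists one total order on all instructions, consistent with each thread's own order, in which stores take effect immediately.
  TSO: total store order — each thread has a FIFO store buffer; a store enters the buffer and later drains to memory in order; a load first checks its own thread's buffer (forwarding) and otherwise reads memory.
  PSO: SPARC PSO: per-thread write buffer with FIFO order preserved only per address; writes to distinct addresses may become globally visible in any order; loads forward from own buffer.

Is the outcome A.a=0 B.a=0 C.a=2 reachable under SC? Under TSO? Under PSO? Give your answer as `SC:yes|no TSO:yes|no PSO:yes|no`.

SC:no TSO:yes PSO:yes

outcome vector order: (A.a,B.a,C.a)
SC: 6 outcomes — {0/2/0; 0/2/2; 2/0/0; 2/0/2; 2/2/0; 2/2/2}
TSO: 8 outcomes — {0/0/0; 0/0/2; 0/2/0; 0/2/2; 2/0/0; 2/0/2; 2/2/0; 2/2/2}
PSO: 8 outcomes — {0/0/0; 0/0/2; 0/2/0; 0/2/2; 2/0/0; 2/0/2; 2/2/0; 2/2/2}
target 0/0/2 ∈ {TSO,PSO}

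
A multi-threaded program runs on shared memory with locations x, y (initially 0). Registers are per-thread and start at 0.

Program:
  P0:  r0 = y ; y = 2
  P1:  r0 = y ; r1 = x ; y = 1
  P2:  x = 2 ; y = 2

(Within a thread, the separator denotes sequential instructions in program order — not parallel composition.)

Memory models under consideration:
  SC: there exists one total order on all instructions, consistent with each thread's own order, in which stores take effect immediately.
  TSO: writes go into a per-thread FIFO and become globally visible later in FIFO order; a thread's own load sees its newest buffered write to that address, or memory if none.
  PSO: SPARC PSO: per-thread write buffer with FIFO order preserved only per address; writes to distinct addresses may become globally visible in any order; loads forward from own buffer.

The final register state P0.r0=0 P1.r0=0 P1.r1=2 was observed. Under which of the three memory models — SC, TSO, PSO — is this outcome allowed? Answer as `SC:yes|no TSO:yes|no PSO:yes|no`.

SC:yes TSO:yes PSO:yes

outcome vector order: (P0.r0,P1.r0,P1.r1)
SC (10): (0,0,0), (0,0,2), (0,2,0), (0,2,2), (1,0,0), (1,0,2), (1,2,2), (2,0,0), (2,0,2), (2,2,2)
TSO (10): (0,0,0), (0,0,2), (0,2,0), (0,2,2), (1,0,0), (1,0,2), (1,2,2), (2,0,0), (2,0,2), (2,2,2)
PSO (12): (0,0,0), (0,0,2), (0,2,0), (0,2,2), (1,0,0), (1,0,2), (1,2,0), (1,2,2), (2,0,0), (2,0,2), (2,2,0), (2,2,2)
target (0,0,2) ∈ {SC,TSO,PSO}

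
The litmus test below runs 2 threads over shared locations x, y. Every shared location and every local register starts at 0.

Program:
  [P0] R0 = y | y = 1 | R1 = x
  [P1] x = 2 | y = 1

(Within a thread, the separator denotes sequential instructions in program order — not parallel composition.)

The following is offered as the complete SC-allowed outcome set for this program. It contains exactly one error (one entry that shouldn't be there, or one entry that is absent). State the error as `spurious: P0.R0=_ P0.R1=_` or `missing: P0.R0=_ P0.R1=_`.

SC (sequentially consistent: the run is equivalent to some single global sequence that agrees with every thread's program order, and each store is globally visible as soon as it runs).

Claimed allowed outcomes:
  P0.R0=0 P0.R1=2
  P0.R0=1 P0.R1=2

outcome vector order: (P0.R0,P0.R1)
SC: 3 outcomes — {0/0 0/2 1/2}
SC∖claimed = {0/0}

missing: P0.R0=0 P0.R1=0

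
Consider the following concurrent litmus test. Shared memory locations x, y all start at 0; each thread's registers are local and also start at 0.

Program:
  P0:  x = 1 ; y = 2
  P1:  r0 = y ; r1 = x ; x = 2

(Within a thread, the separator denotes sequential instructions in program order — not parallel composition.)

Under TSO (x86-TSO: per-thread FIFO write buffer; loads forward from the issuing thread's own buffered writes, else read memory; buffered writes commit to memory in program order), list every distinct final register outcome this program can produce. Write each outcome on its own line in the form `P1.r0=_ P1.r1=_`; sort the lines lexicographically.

P1.r0=0 P1.r1=0
P1.r0=0 P1.r1=1
P1.r0=2 P1.r1=1

outcome vector order: (P1.r0,P1.r1)
|TSO outcomes| = 3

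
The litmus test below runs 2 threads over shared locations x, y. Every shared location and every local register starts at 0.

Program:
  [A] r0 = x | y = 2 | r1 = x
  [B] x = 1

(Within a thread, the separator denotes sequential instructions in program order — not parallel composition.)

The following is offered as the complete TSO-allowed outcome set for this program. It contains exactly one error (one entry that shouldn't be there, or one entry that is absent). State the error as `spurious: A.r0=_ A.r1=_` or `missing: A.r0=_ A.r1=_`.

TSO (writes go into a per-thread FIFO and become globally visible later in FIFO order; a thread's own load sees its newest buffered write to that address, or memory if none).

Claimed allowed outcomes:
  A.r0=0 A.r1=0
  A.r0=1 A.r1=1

outcome vector order: (A.r0,A.r1)
TSO (3): <0 0>, <0 1>, <1 1>
TSO∖claimed = {<0 1>}

missing: A.r0=0 A.r1=1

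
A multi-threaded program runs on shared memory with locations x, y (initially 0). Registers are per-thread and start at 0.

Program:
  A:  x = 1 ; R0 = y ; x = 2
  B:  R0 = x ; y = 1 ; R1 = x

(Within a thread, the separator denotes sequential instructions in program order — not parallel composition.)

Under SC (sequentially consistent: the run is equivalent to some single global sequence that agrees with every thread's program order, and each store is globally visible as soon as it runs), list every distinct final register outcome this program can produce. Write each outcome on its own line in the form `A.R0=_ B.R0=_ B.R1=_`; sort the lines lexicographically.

outcome vector order: (A.R0,B.R0,B.R1)
|SC outcomes| = 10

A.R0=0 B.R0=0 B.R1=1
A.R0=0 B.R0=0 B.R1=2
A.R0=0 B.R0=1 B.R1=1
A.R0=0 B.R0=1 B.R1=2
A.R0=0 B.R0=2 B.R1=2
A.R0=1 B.R0=0 B.R1=0
A.R0=1 B.R0=0 B.R1=1
A.R0=1 B.R0=0 B.R1=2
A.R0=1 B.R0=1 B.R1=1
A.R0=1 B.R0=1 B.R1=2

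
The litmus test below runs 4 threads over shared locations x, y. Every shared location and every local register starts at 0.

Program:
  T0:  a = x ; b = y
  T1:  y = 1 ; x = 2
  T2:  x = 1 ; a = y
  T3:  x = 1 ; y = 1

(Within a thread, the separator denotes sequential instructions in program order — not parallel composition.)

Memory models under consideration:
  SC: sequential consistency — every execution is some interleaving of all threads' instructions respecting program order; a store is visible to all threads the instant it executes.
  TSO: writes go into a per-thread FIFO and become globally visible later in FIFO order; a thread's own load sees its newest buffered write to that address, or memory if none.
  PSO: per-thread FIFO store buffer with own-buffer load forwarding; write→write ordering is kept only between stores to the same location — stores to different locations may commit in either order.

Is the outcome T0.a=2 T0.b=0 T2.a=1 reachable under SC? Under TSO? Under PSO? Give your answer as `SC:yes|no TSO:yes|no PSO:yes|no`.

SC:no TSO:no PSO:yes

outcome vector order: (T0.a,T0.b,T2.a)
SC: 10 outcomes — {<0 0 0> <0 0 1> <0 1 0> <0 1 1> <1 0 0> <1 0 1> <1 1 0> <1 1 1> <2 1 0> <2 1 1>}
TSO: 10 outcomes — {<0 0 0> <0 0 1> <0 1 0> <0 1 1> <1 0 0> <1 0 1> <1 1 0> <1 1 1> <2 1 0> <2 1 1>}
PSO: 12 outcomes — {<0 0 0> <0 0 1> <0 1 0> <0 1 1> <1 0 0> <1 0 1> <1 1 0> <1 1 1> <2 0 0> <2 0 1> <2 1 0> <2 1 1>}
target <2 0 1> ∈ {PSO}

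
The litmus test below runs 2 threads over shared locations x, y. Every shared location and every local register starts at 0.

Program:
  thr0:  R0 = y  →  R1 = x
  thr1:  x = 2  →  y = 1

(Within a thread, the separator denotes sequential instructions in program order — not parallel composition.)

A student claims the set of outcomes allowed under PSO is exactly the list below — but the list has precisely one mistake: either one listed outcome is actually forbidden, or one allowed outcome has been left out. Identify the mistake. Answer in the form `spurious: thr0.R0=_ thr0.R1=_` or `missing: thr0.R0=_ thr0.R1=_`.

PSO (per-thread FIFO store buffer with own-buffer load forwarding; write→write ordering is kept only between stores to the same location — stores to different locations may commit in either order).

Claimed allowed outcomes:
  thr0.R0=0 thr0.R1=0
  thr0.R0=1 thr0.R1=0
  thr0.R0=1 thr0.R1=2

outcome vector order: (thr0.R0,thr0.R1)
PSO (4): 0/0 0/2 1/0 1/2
PSO∖claimed = {0/2}

missing: thr0.R0=0 thr0.R1=2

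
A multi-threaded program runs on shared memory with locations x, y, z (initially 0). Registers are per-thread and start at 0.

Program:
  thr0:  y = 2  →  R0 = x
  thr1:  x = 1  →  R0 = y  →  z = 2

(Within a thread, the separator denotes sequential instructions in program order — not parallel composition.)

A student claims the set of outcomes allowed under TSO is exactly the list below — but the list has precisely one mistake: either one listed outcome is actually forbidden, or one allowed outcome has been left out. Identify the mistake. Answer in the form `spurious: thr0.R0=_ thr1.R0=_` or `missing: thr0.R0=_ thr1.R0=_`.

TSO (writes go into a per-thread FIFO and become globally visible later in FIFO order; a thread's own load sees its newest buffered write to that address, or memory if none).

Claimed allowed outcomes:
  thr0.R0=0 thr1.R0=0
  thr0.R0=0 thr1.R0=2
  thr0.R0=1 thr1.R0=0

missing: thr0.R0=1 thr1.R0=2

outcome vector order: (thr0.R0,thr1.R0)
under TSO → (0,0); (0,2); (1,0); (1,2)
TSO∖claimed = {(1,2)}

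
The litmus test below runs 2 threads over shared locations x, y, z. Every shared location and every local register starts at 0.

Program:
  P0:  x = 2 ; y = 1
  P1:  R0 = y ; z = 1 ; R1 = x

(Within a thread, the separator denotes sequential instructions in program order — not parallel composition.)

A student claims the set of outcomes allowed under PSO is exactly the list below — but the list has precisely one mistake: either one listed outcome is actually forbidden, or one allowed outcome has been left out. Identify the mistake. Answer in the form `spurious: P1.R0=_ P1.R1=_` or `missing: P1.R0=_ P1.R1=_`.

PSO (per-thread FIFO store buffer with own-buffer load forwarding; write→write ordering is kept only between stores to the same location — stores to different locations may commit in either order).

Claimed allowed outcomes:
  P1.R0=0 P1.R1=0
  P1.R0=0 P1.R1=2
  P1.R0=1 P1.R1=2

missing: P1.R0=1 P1.R1=0

outcome vector order: (P1.R0,P1.R1)
PSO (4): 00; 02; 10; 12
PSO∖claimed = {10}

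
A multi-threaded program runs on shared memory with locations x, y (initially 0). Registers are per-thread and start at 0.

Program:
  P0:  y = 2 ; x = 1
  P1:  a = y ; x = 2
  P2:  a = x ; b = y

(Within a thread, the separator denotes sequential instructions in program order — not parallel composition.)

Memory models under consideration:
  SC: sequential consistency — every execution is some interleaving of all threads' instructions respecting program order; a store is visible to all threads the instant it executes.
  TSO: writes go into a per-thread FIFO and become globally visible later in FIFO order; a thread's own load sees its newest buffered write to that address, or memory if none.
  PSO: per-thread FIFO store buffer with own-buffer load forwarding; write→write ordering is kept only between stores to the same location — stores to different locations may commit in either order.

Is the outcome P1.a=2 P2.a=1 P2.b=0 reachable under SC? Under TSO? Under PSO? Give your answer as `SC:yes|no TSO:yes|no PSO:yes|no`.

SC:no TSO:no PSO:yes

outcome vector order: (P1.a,P2.a,P2.b)
under SC → 000; 002; 012; 020; 022; 200; 202; 212; 222
under TSO → 000; 002; 012; 020; 022; 200; 202; 212; 222
under PSO → 000; 002; 010; 012; 020; 022; 200; 202; 210; 212; 222
target 210 ∈ {PSO}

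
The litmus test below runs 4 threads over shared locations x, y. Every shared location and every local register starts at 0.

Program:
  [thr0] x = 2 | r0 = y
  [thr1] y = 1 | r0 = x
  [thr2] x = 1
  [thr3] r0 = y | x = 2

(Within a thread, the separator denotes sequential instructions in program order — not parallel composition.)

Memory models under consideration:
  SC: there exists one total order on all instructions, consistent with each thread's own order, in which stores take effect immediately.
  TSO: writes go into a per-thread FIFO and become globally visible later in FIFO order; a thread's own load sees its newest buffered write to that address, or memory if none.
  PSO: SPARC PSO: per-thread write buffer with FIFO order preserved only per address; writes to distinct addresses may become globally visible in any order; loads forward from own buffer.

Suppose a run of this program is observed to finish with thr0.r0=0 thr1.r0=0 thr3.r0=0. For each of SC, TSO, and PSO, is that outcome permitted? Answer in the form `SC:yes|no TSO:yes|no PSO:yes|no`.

outcome vector order: (thr0.r0,thr1.r0,thr3.r0)
SC (10): <0 1 0> <0 1 1> <0 2 0> <0 2 1> <1 0 0> <1 0 1> <1 1 0> <1 1 1> <1 2 0> <1 2 1>
TSO (12): <0 0 0> <0 0 1> <0 1 0> <0 1 1> <0 2 0> <0 2 1> <1 0 0> <1 0 1> <1 1 0> <1 1 1> <1 2 0> <1 2 1>
PSO (12): <0 0 0> <0 0 1> <0 1 0> <0 1 1> <0 2 0> <0 2 1> <1 0 0> <1 0 1> <1 1 0> <1 1 1> <1 2 0> <1 2 1>
target <0 0 0> ∈ {TSO,PSO}

SC:no TSO:yes PSO:yes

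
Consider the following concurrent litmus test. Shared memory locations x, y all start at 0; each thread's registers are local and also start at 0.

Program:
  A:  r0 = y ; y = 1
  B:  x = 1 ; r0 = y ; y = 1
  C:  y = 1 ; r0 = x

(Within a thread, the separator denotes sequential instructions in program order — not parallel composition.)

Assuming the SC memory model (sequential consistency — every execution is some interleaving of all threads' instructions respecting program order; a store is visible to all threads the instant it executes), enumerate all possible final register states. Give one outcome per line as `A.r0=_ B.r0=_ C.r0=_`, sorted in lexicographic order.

A.r0=0 B.r0=0 C.r0=1
A.r0=0 B.r0=1 C.r0=0
A.r0=0 B.r0=1 C.r0=1
A.r0=1 B.r0=0 C.r0=1
A.r0=1 B.r0=1 C.r0=0
A.r0=1 B.r0=1 C.r0=1

outcome vector order: (A.r0,B.r0,C.r0)
|SC outcomes| = 6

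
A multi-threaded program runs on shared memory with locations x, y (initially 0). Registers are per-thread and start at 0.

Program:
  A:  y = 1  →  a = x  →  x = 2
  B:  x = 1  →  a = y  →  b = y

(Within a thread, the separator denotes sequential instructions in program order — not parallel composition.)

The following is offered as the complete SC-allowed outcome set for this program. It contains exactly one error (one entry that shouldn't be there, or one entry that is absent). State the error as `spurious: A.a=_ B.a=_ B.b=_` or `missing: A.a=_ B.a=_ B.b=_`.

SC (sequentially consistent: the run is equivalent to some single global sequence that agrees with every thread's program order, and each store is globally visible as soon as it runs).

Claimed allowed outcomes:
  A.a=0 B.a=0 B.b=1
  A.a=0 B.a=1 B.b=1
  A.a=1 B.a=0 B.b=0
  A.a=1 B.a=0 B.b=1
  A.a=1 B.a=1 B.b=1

spurious: A.a=0 B.a=0 B.b=1

outcome vector order: (A.a,B.a,B.b)
SC: 4 outcomes — {011, 100, 101, 111}
claimed∖SC = {001}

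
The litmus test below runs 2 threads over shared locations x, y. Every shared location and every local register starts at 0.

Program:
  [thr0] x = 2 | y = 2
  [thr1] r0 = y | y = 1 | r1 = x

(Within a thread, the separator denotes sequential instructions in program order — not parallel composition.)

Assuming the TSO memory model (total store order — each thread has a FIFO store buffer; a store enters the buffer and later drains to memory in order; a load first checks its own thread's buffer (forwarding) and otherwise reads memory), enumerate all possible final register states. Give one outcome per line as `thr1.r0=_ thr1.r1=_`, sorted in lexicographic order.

outcome vector order: (thr1.r0,thr1.r1)
|TSO outcomes| = 3

thr1.r0=0 thr1.r1=0
thr1.r0=0 thr1.r1=2
thr1.r0=2 thr1.r1=2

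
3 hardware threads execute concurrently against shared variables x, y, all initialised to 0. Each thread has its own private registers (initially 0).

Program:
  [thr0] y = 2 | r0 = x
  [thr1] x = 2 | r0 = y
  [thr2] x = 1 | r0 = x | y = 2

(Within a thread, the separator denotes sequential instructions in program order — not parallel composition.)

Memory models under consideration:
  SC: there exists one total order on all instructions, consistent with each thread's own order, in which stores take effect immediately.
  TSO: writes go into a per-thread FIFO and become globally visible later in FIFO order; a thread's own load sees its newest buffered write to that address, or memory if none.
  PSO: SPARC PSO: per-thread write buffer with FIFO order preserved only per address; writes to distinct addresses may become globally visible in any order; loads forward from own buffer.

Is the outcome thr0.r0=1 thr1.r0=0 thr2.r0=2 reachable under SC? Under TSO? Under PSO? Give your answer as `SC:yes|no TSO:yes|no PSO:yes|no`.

outcome vector order: (thr0.r0,thr1.r0,thr2.r0)
SC (9): 021 022 101 121 122 201 202 221 222
TSO (12): 001 002 021 022 101 102 121 122 201 202 221 222
PSO (12): 001 002 021 022 101 102 121 122 201 202 221 222
target 102 ∈ {TSO,PSO}

SC:no TSO:yes PSO:yes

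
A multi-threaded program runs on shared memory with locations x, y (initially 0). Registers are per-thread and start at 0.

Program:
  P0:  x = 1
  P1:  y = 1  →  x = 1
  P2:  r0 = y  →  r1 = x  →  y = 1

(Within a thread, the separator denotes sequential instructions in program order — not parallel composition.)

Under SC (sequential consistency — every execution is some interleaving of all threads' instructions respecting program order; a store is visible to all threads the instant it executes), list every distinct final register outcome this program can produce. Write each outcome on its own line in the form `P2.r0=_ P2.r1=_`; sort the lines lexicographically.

P2.r0=0 P2.r1=0
P2.r0=0 P2.r1=1
P2.r0=1 P2.r1=0
P2.r0=1 P2.r1=1

outcome vector order: (P2.r0,P2.r1)
|SC outcomes| = 4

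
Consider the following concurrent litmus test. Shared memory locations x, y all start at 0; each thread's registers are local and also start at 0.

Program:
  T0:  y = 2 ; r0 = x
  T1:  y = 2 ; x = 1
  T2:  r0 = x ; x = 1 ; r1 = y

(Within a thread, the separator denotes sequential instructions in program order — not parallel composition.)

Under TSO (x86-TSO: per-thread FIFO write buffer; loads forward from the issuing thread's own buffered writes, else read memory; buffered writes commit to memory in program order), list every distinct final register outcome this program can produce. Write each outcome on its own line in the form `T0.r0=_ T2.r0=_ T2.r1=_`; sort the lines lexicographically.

outcome vector order: (T0.r0,T2.r0,T2.r1)
|TSO outcomes| = 6

T0.r0=0 T2.r0=0 T2.r1=0
T0.r0=0 T2.r0=0 T2.r1=2
T0.r0=0 T2.r0=1 T2.r1=2
T0.r0=1 T2.r0=0 T2.r1=0
T0.r0=1 T2.r0=0 T2.r1=2
T0.r0=1 T2.r0=1 T2.r1=2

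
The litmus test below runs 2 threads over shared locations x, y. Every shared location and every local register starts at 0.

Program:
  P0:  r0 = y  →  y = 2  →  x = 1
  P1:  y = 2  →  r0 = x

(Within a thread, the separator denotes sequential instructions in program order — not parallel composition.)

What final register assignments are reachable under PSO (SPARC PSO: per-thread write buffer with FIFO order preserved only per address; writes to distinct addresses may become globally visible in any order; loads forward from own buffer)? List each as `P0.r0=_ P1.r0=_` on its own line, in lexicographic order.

outcome vector order: (P0.r0,P1.r0)
|PSO outcomes| = 4

P0.r0=0 P1.r0=0
P0.r0=0 P1.r0=1
P0.r0=2 P1.r0=0
P0.r0=2 P1.r0=1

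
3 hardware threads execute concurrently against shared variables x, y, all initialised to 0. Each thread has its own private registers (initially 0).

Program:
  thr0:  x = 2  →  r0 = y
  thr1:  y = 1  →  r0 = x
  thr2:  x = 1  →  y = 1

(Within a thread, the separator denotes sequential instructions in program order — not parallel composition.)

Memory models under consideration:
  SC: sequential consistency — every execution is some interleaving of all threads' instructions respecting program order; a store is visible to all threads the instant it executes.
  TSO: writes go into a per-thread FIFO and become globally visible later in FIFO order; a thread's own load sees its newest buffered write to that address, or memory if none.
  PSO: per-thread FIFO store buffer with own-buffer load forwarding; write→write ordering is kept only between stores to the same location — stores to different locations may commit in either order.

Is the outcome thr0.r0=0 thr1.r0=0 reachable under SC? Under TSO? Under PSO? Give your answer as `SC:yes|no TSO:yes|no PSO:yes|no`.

outcome vector order: (thr0.r0,thr1.r0)
[SC] allowed = {(0,1), (0,2), (1,0), (1,1), (1,2)}
[TSO] allowed = {(0,0), (0,1), (0,2), (1,0), (1,1), (1,2)}
[PSO] allowed = {(0,0), (0,1), (0,2), (1,0), (1,1), (1,2)}
target (0,0) ∈ {TSO,PSO}

SC:no TSO:yes PSO:yes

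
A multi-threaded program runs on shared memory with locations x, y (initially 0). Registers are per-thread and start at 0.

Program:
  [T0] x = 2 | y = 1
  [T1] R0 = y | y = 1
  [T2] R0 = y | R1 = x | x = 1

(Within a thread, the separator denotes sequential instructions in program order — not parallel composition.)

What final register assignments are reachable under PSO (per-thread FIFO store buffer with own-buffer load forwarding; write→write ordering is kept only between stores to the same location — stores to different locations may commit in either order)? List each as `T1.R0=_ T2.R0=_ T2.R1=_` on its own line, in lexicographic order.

outcome vector order: (T1.R0,T2.R0,T2.R1)
|PSO outcomes| = 8

T1.R0=0 T2.R0=0 T2.R1=0
T1.R0=0 T2.R0=0 T2.R1=2
T1.R0=0 T2.R0=1 T2.R1=0
T1.R0=0 T2.R0=1 T2.R1=2
T1.R0=1 T2.R0=0 T2.R1=0
T1.R0=1 T2.R0=0 T2.R1=2
T1.R0=1 T2.R0=1 T2.R1=0
T1.R0=1 T2.R0=1 T2.R1=2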